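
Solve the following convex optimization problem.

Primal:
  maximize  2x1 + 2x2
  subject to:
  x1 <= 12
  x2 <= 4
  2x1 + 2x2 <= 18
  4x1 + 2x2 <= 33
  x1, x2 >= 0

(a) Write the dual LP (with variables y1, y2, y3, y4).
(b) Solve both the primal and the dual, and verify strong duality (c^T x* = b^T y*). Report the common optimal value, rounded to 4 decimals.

The standard primal-dual pair for 'max c^T x s.t. A x <= b, x >= 0' is:
  Dual:  min b^T y  s.t.  A^T y >= c,  y >= 0.

So the dual LP is:
  minimize  12y1 + 4y2 + 18y3 + 33y4
  subject to:
    y1 + 2y3 + 4y4 >= 2
    y2 + 2y3 + 2y4 >= 2
    y1, y2, y3, y4 >= 0

Solving the primal: x* = (7.5, 1.5).
  primal value c^T x* = 18.
Solving the dual: y* = (0, 0, 1, 0).
  dual value b^T y* = 18.
Strong duality: c^T x* = b^T y*. Confirmed.

18


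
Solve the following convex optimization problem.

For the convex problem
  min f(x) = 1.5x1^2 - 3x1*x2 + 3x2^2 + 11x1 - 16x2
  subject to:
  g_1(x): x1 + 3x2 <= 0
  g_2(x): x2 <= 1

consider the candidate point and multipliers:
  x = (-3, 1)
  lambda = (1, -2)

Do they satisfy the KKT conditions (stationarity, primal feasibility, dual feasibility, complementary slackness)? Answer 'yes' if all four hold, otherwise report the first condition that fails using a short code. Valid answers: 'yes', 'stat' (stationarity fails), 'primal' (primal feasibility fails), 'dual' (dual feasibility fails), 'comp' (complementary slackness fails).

Gradient of f: grad f(x) = Q x + c = (-1, -1)
Constraint values g_i(x) = a_i^T x - b_i:
  g_1((-3, 1)) = 0
  g_2((-3, 1)) = 0
Stationarity residual: grad f(x) + sum_i lambda_i a_i = (0, 0)
  -> stationarity OK
Primal feasibility (all g_i <= 0): OK
Dual feasibility (all lambda_i >= 0): FAILS
Complementary slackness (lambda_i * g_i(x) = 0 for all i): OK

Verdict: the first failing condition is dual_feasibility -> dual.

dual


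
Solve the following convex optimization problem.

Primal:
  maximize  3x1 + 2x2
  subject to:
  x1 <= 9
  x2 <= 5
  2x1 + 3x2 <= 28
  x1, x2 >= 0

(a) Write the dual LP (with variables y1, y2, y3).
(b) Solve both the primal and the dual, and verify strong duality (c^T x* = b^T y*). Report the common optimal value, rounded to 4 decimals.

The standard primal-dual pair for 'max c^T x s.t. A x <= b, x >= 0' is:
  Dual:  min b^T y  s.t.  A^T y >= c,  y >= 0.

So the dual LP is:
  minimize  9y1 + 5y2 + 28y3
  subject to:
    y1 + 2y3 >= 3
    y2 + 3y3 >= 2
    y1, y2, y3 >= 0

Solving the primal: x* = (9, 3.3333).
  primal value c^T x* = 33.6667.
Solving the dual: y* = (1.6667, 0, 0.6667).
  dual value b^T y* = 33.6667.
Strong duality: c^T x* = b^T y*. Confirmed.

33.6667


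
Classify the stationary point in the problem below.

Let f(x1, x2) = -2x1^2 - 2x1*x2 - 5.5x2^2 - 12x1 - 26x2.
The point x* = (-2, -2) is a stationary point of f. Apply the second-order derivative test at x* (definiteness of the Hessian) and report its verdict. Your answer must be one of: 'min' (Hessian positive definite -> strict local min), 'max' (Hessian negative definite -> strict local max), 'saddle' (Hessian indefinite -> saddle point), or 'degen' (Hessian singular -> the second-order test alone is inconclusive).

Compute the Hessian H = grad^2 f:
  H = [[-4, -2], [-2, -11]]
Verify stationarity: grad f(x*) = H x* + g = (0, 0).
Eigenvalues of H: -11.5311, -3.4689.
Both eigenvalues < 0, so H is negative definite -> x* is a strict local max.

max


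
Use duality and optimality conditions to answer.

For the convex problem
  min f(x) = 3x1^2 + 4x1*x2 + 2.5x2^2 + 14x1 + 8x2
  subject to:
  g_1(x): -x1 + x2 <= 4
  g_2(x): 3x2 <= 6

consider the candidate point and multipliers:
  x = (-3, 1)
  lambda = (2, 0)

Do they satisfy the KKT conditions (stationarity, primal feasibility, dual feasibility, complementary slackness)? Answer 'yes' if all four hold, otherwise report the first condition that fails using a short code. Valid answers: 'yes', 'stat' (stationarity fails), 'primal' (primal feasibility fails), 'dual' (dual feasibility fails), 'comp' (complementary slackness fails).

Gradient of f: grad f(x) = Q x + c = (0, 1)
Constraint values g_i(x) = a_i^T x - b_i:
  g_1((-3, 1)) = 0
  g_2((-3, 1)) = -3
Stationarity residual: grad f(x) + sum_i lambda_i a_i = (-2, 3)
  -> stationarity FAILS
Primal feasibility (all g_i <= 0): OK
Dual feasibility (all lambda_i >= 0): OK
Complementary slackness (lambda_i * g_i(x) = 0 for all i): OK

Verdict: the first failing condition is stationarity -> stat.

stat


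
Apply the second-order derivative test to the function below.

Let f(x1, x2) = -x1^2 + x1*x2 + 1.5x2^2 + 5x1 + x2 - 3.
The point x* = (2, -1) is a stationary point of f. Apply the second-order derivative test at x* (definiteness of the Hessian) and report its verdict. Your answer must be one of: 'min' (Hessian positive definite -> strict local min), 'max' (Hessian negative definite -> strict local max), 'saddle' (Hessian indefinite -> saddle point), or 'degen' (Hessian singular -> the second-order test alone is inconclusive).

Compute the Hessian H = grad^2 f:
  H = [[-2, 1], [1, 3]]
Verify stationarity: grad f(x*) = H x* + g = (0, 0).
Eigenvalues of H: -2.1926, 3.1926.
Eigenvalues have mixed signs, so H is indefinite -> x* is a saddle point.

saddle


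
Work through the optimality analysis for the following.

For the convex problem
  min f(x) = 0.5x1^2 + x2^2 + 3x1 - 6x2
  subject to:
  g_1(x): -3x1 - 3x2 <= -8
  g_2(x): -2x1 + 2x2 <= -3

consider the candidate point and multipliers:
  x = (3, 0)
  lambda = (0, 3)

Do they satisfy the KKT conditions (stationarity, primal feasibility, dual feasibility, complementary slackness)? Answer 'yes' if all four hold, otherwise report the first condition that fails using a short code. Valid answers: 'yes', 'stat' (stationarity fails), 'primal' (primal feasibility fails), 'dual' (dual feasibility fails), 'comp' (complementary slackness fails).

Gradient of f: grad f(x) = Q x + c = (6, -6)
Constraint values g_i(x) = a_i^T x - b_i:
  g_1((3, 0)) = -1
  g_2((3, 0)) = -3
Stationarity residual: grad f(x) + sum_i lambda_i a_i = (0, 0)
  -> stationarity OK
Primal feasibility (all g_i <= 0): OK
Dual feasibility (all lambda_i >= 0): OK
Complementary slackness (lambda_i * g_i(x) = 0 for all i): FAILS

Verdict: the first failing condition is complementary_slackness -> comp.

comp


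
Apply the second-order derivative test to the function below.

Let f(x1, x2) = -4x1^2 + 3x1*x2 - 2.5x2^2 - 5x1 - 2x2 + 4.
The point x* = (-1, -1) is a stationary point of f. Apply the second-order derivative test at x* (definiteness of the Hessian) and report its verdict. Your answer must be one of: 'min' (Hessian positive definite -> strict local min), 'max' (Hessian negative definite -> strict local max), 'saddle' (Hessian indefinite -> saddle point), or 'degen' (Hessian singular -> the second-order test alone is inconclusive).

Compute the Hessian H = grad^2 f:
  H = [[-8, 3], [3, -5]]
Verify stationarity: grad f(x*) = H x* + g = (0, 0).
Eigenvalues of H: -9.8541, -3.1459.
Both eigenvalues < 0, so H is negative definite -> x* is a strict local max.

max


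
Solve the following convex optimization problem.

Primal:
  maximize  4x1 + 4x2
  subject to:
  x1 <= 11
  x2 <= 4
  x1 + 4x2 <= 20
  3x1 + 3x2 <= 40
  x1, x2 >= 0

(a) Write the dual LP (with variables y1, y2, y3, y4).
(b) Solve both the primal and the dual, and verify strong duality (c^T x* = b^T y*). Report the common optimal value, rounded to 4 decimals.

The standard primal-dual pair for 'max c^T x s.t. A x <= b, x >= 0' is:
  Dual:  min b^T y  s.t.  A^T y >= c,  y >= 0.

So the dual LP is:
  minimize  11y1 + 4y2 + 20y3 + 40y4
  subject to:
    y1 + y3 + 3y4 >= 4
    y2 + 4y3 + 3y4 >= 4
    y1, y2, y3, y4 >= 0

Solving the primal: x* = (11, 2.25).
  primal value c^T x* = 53.
Solving the dual: y* = (3, 0, 1, 0).
  dual value b^T y* = 53.
Strong duality: c^T x* = b^T y*. Confirmed.

53


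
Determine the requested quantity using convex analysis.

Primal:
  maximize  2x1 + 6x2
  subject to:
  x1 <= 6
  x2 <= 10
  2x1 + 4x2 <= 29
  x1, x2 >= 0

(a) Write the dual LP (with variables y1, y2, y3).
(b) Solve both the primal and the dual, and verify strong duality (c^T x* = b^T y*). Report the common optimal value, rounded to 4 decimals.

The standard primal-dual pair for 'max c^T x s.t. A x <= b, x >= 0' is:
  Dual:  min b^T y  s.t.  A^T y >= c,  y >= 0.

So the dual LP is:
  minimize  6y1 + 10y2 + 29y3
  subject to:
    y1 + 2y3 >= 2
    y2 + 4y3 >= 6
    y1, y2, y3 >= 0

Solving the primal: x* = (0, 7.25).
  primal value c^T x* = 43.5.
Solving the dual: y* = (0, 0, 1.5).
  dual value b^T y* = 43.5.
Strong duality: c^T x* = b^T y*. Confirmed.

43.5


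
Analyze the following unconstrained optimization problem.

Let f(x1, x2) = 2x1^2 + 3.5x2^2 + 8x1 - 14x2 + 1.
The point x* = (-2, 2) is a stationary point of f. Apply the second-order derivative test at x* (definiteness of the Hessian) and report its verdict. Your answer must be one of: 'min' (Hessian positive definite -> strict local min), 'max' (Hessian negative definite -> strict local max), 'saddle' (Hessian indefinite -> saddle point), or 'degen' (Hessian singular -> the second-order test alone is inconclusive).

Compute the Hessian H = grad^2 f:
  H = [[4, 0], [0, 7]]
Verify stationarity: grad f(x*) = H x* + g = (0, 0).
Eigenvalues of H: 4, 7.
Both eigenvalues > 0, so H is positive definite -> x* is a strict local min.

min


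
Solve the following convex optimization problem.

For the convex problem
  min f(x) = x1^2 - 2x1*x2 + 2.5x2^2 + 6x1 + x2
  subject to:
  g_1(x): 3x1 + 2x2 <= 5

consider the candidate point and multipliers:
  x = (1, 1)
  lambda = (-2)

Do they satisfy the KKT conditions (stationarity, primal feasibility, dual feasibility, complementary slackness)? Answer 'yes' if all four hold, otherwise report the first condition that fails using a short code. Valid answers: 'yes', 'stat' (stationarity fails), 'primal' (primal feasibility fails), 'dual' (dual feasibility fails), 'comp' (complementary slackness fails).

Gradient of f: grad f(x) = Q x + c = (6, 4)
Constraint values g_i(x) = a_i^T x - b_i:
  g_1((1, 1)) = 0
Stationarity residual: grad f(x) + sum_i lambda_i a_i = (0, 0)
  -> stationarity OK
Primal feasibility (all g_i <= 0): OK
Dual feasibility (all lambda_i >= 0): FAILS
Complementary slackness (lambda_i * g_i(x) = 0 for all i): OK

Verdict: the first failing condition is dual_feasibility -> dual.

dual


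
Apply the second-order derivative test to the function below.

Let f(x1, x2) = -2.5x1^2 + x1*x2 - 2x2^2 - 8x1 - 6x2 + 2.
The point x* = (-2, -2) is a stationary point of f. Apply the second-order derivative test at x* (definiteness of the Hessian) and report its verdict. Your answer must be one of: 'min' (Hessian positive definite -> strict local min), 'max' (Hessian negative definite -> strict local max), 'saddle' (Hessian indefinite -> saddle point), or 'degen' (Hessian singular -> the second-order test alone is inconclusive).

Compute the Hessian H = grad^2 f:
  H = [[-5, 1], [1, -4]]
Verify stationarity: grad f(x*) = H x* + g = (0, 0).
Eigenvalues of H: -5.618, -3.382.
Both eigenvalues < 0, so H is negative definite -> x* is a strict local max.

max


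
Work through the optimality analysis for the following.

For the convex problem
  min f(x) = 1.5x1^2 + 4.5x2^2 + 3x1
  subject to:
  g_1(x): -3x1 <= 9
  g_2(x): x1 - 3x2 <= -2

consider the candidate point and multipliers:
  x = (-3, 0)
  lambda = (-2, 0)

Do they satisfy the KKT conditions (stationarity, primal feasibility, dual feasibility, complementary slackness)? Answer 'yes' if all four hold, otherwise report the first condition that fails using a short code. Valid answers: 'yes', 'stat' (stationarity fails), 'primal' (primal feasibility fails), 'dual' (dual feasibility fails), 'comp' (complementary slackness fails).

Gradient of f: grad f(x) = Q x + c = (-6, 0)
Constraint values g_i(x) = a_i^T x - b_i:
  g_1((-3, 0)) = 0
  g_2((-3, 0)) = -1
Stationarity residual: grad f(x) + sum_i lambda_i a_i = (0, 0)
  -> stationarity OK
Primal feasibility (all g_i <= 0): OK
Dual feasibility (all lambda_i >= 0): FAILS
Complementary slackness (lambda_i * g_i(x) = 0 for all i): OK

Verdict: the first failing condition is dual_feasibility -> dual.

dual


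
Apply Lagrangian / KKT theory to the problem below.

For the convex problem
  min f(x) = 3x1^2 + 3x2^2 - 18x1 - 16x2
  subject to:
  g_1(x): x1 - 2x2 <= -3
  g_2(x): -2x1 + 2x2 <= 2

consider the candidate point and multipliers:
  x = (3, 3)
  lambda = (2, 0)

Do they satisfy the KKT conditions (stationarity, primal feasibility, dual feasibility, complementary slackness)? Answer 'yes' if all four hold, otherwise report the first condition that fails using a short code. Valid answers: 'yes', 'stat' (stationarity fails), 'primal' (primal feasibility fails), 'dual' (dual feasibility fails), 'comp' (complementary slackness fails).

Gradient of f: grad f(x) = Q x + c = (0, 2)
Constraint values g_i(x) = a_i^T x - b_i:
  g_1((3, 3)) = 0
  g_2((3, 3)) = -2
Stationarity residual: grad f(x) + sum_i lambda_i a_i = (2, -2)
  -> stationarity FAILS
Primal feasibility (all g_i <= 0): OK
Dual feasibility (all lambda_i >= 0): OK
Complementary slackness (lambda_i * g_i(x) = 0 for all i): OK

Verdict: the first failing condition is stationarity -> stat.

stat


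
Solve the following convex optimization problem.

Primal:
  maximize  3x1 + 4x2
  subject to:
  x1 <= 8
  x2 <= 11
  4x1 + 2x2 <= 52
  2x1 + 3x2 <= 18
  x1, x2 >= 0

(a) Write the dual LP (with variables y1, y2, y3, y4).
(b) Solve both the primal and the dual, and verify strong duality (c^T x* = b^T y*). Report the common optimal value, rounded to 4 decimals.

The standard primal-dual pair for 'max c^T x s.t. A x <= b, x >= 0' is:
  Dual:  min b^T y  s.t.  A^T y >= c,  y >= 0.

So the dual LP is:
  minimize  8y1 + 11y2 + 52y3 + 18y4
  subject to:
    y1 + 4y3 + 2y4 >= 3
    y2 + 2y3 + 3y4 >= 4
    y1, y2, y3, y4 >= 0

Solving the primal: x* = (8, 0.6667).
  primal value c^T x* = 26.6667.
Solving the dual: y* = (0.3333, 0, 0, 1.3333).
  dual value b^T y* = 26.6667.
Strong duality: c^T x* = b^T y*. Confirmed.

26.6667


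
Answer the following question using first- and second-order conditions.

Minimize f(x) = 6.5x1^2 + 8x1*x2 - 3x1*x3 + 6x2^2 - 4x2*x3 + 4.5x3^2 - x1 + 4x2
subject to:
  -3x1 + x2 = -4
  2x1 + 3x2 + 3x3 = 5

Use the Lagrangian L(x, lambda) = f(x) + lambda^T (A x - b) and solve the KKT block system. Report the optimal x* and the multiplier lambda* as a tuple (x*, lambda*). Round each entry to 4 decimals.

Form the Lagrangian:
  L(x, lambda) = (1/2) x^T Q x + c^T x + lambda^T (A x - b)
Stationarity (grad_x L = 0): Q x + c + A^T lambda = 0.
Primal feasibility: A x = b.

This gives the KKT block system:
  [ Q   A^T ] [ x     ]   [-c ]
  [ A    0  ] [ lambda ] = [ b ]

Solving the linear system:
  x*      = (1.2392, -0.2825, 1.1231)
  lambda* = (1.4889, -2.5067)
  f(x*)   = 8.0599

x* = (1.2392, -0.2825, 1.1231), lambda* = (1.4889, -2.5067)


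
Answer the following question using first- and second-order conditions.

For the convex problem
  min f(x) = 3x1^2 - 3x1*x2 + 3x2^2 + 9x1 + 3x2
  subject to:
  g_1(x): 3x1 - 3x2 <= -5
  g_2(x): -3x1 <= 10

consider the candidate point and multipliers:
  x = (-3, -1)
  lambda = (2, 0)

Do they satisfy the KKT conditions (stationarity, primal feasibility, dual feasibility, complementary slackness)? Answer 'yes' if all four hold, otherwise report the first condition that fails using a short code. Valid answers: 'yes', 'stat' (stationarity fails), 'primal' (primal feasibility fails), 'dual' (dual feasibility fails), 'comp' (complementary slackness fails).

Gradient of f: grad f(x) = Q x + c = (-6, 6)
Constraint values g_i(x) = a_i^T x - b_i:
  g_1((-3, -1)) = -1
  g_2((-3, -1)) = -1
Stationarity residual: grad f(x) + sum_i lambda_i a_i = (0, 0)
  -> stationarity OK
Primal feasibility (all g_i <= 0): OK
Dual feasibility (all lambda_i >= 0): OK
Complementary slackness (lambda_i * g_i(x) = 0 for all i): FAILS

Verdict: the first failing condition is complementary_slackness -> comp.

comp


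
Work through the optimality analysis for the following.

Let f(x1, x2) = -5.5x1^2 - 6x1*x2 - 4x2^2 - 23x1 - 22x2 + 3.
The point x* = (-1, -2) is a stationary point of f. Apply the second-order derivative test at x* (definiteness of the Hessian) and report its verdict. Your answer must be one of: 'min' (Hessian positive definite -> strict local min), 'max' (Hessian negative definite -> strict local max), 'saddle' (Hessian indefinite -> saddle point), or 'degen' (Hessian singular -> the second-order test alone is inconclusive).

Compute the Hessian H = grad^2 f:
  H = [[-11, -6], [-6, -8]]
Verify stationarity: grad f(x*) = H x* + g = (0, 0).
Eigenvalues of H: -15.6847, -3.3153.
Both eigenvalues < 0, so H is negative definite -> x* is a strict local max.

max


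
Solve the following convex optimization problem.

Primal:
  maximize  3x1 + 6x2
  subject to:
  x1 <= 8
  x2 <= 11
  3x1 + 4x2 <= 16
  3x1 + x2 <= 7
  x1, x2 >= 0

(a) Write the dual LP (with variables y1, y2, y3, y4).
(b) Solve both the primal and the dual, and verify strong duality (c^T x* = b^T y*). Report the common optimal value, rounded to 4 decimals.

The standard primal-dual pair for 'max c^T x s.t. A x <= b, x >= 0' is:
  Dual:  min b^T y  s.t.  A^T y >= c,  y >= 0.

So the dual LP is:
  minimize  8y1 + 11y2 + 16y3 + 7y4
  subject to:
    y1 + 3y3 + 3y4 >= 3
    y2 + 4y3 + y4 >= 6
    y1, y2, y3, y4 >= 0

Solving the primal: x* = (0, 4).
  primal value c^T x* = 24.
Solving the dual: y* = (0, 0, 1.5, 0).
  dual value b^T y* = 24.
Strong duality: c^T x* = b^T y*. Confirmed.

24


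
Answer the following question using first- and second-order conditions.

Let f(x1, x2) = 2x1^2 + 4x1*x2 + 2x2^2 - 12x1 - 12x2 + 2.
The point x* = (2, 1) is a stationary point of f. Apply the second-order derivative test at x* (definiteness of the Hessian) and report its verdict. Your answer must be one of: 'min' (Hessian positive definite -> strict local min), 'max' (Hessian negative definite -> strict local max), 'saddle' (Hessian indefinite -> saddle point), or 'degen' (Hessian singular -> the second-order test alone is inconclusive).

Compute the Hessian H = grad^2 f:
  H = [[4, 4], [4, 4]]
Verify stationarity: grad f(x*) = H x* + g = (0, 0).
Eigenvalues of H: 0, 8.
H has a zero eigenvalue (singular; positive semidefinite but not definite), so H is neither positive definite, negative definite, nor indefinite. The second-order test alone is inconclusive -> degen.
(Indeed, f is constant along the null direction of H through x*, so x* is not a strict local extremum.)

degen


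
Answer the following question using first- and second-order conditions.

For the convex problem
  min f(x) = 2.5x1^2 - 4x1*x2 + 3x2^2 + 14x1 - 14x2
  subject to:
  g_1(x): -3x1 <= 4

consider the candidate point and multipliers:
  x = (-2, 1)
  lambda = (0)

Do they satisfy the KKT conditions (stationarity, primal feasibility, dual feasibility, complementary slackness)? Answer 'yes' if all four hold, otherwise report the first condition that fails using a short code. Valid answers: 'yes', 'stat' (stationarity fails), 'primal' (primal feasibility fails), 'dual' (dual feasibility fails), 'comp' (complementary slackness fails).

Gradient of f: grad f(x) = Q x + c = (0, 0)
Constraint values g_i(x) = a_i^T x - b_i:
  g_1((-2, 1)) = 2
Stationarity residual: grad f(x) + sum_i lambda_i a_i = (0, 0)
  -> stationarity OK
Primal feasibility (all g_i <= 0): FAILS
Dual feasibility (all lambda_i >= 0): OK
Complementary slackness (lambda_i * g_i(x) = 0 for all i): OK

Verdict: the first failing condition is primal_feasibility -> primal.

primal


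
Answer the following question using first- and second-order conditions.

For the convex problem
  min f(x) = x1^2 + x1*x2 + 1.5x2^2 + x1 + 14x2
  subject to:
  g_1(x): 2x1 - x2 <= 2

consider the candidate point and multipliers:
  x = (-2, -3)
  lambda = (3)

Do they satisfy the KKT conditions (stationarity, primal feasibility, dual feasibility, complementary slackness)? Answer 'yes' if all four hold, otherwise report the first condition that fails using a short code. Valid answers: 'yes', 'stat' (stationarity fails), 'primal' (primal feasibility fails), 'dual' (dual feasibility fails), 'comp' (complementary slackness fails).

Gradient of f: grad f(x) = Q x + c = (-6, 3)
Constraint values g_i(x) = a_i^T x - b_i:
  g_1((-2, -3)) = -3
Stationarity residual: grad f(x) + sum_i lambda_i a_i = (0, 0)
  -> stationarity OK
Primal feasibility (all g_i <= 0): OK
Dual feasibility (all lambda_i >= 0): OK
Complementary slackness (lambda_i * g_i(x) = 0 for all i): FAILS

Verdict: the first failing condition is complementary_slackness -> comp.

comp


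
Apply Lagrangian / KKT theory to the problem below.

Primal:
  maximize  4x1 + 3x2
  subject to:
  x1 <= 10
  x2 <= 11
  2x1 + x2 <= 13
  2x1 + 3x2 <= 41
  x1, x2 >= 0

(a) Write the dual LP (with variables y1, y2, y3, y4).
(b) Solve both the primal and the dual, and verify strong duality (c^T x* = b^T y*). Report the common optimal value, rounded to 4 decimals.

The standard primal-dual pair for 'max c^T x s.t. A x <= b, x >= 0' is:
  Dual:  min b^T y  s.t.  A^T y >= c,  y >= 0.

So the dual LP is:
  minimize  10y1 + 11y2 + 13y3 + 41y4
  subject to:
    y1 + 2y3 + 2y4 >= 4
    y2 + y3 + 3y4 >= 3
    y1, y2, y3, y4 >= 0

Solving the primal: x* = (1, 11).
  primal value c^T x* = 37.
Solving the dual: y* = (0, 1, 2, 0).
  dual value b^T y* = 37.
Strong duality: c^T x* = b^T y*. Confirmed.

37


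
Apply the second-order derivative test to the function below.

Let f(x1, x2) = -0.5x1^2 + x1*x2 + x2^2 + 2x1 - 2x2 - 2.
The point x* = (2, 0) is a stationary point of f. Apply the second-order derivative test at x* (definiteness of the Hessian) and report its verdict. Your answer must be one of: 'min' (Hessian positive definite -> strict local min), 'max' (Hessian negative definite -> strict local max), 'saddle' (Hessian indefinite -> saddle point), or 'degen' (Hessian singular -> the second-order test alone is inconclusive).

Compute the Hessian H = grad^2 f:
  H = [[-1, 1], [1, 2]]
Verify stationarity: grad f(x*) = H x* + g = (0, 0).
Eigenvalues of H: -1.3028, 2.3028.
Eigenvalues have mixed signs, so H is indefinite -> x* is a saddle point.

saddle


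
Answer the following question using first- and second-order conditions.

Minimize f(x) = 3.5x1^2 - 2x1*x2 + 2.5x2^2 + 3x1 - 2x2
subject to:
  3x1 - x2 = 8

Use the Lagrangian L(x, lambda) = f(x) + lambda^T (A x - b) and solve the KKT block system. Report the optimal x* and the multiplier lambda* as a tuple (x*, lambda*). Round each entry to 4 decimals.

Form the Lagrangian:
  L(x, lambda) = (1/2) x^T Q x + c^T x + lambda^T (A x - b)
Stationarity (grad_x L = 0): Q x + c + A^T lambda = 0.
Primal feasibility: A x = b.

This gives the KKT block system:
  [ Q   A^T ] [ x     ]   [-c ]
  [ A    0  ] [ lambda ] = [ b ]

Solving the linear system:
  x*      = (2.675, 0.025)
  lambda* = (-7.225)
  f(x*)   = 32.8875

x* = (2.675, 0.025), lambda* = (-7.225)


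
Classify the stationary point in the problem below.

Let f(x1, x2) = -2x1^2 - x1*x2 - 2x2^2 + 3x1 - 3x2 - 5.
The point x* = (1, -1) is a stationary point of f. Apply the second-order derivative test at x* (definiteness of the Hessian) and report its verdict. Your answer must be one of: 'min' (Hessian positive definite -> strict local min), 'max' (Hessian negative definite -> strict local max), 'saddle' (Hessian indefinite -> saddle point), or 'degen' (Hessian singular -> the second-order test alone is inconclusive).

Compute the Hessian H = grad^2 f:
  H = [[-4, -1], [-1, -4]]
Verify stationarity: grad f(x*) = H x* + g = (0, 0).
Eigenvalues of H: -5, -3.
Both eigenvalues < 0, so H is negative definite -> x* is a strict local max.

max


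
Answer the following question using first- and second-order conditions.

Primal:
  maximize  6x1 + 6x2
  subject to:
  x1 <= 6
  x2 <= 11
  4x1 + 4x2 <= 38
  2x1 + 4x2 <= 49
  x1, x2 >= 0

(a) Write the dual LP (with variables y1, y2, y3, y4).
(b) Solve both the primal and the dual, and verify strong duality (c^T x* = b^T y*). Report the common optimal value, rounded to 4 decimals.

The standard primal-dual pair for 'max c^T x s.t. A x <= b, x >= 0' is:
  Dual:  min b^T y  s.t.  A^T y >= c,  y >= 0.

So the dual LP is:
  minimize  6y1 + 11y2 + 38y3 + 49y4
  subject to:
    y1 + 4y3 + 2y4 >= 6
    y2 + 4y3 + 4y4 >= 6
    y1, y2, y3, y4 >= 0

Solving the primal: x* = (6, 3.5).
  primal value c^T x* = 57.
Solving the dual: y* = (0, 0, 1.5, 0).
  dual value b^T y* = 57.
Strong duality: c^T x* = b^T y*. Confirmed.

57


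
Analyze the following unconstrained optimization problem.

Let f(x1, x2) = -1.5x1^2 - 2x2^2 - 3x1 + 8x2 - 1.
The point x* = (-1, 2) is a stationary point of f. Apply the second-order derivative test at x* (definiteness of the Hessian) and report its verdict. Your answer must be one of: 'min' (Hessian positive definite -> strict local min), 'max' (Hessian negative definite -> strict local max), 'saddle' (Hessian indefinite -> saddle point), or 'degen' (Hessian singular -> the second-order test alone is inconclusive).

Compute the Hessian H = grad^2 f:
  H = [[-3, 0], [0, -4]]
Verify stationarity: grad f(x*) = H x* + g = (0, 0).
Eigenvalues of H: -4, -3.
Both eigenvalues < 0, so H is negative definite -> x* is a strict local max.

max


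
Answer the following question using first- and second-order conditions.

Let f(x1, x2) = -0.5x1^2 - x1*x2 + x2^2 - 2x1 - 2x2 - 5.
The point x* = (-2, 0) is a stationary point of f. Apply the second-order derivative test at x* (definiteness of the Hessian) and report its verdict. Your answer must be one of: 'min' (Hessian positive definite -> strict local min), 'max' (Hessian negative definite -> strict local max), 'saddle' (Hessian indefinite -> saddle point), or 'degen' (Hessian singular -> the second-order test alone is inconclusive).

Compute the Hessian H = grad^2 f:
  H = [[-1, -1], [-1, 2]]
Verify stationarity: grad f(x*) = H x* + g = (0, 0).
Eigenvalues of H: -1.3028, 2.3028.
Eigenvalues have mixed signs, so H is indefinite -> x* is a saddle point.

saddle


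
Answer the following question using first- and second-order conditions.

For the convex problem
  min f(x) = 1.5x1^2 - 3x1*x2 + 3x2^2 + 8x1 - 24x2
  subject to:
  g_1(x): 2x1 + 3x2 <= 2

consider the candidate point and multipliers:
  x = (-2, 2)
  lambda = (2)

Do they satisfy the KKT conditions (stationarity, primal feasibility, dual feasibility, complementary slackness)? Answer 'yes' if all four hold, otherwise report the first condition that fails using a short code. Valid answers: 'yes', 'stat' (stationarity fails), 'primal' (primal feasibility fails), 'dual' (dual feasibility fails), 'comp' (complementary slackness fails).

Gradient of f: grad f(x) = Q x + c = (-4, -6)
Constraint values g_i(x) = a_i^T x - b_i:
  g_1((-2, 2)) = 0
Stationarity residual: grad f(x) + sum_i lambda_i a_i = (0, 0)
  -> stationarity OK
Primal feasibility (all g_i <= 0): OK
Dual feasibility (all lambda_i >= 0): OK
Complementary slackness (lambda_i * g_i(x) = 0 for all i): OK

Verdict: yes, KKT holds.

yes


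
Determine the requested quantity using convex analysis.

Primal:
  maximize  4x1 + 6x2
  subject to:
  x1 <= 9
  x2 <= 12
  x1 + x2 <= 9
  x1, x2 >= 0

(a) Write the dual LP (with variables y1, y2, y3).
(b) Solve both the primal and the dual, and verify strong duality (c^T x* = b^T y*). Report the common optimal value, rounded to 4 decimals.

The standard primal-dual pair for 'max c^T x s.t. A x <= b, x >= 0' is:
  Dual:  min b^T y  s.t.  A^T y >= c,  y >= 0.

So the dual LP is:
  minimize  9y1 + 12y2 + 9y3
  subject to:
    y1 + y3 >= 4
    y2 + y3 >= 6
    y1, y2, y3 >= 0

Solving the primal: x* = (0, 9).
  primal value c^T x* = 54.
Solving the dual: y* = (0, 0, 6).
  dual value b^T y* = 54.
Strong duality: c^T x* = b^T y*. Confirmed.

54


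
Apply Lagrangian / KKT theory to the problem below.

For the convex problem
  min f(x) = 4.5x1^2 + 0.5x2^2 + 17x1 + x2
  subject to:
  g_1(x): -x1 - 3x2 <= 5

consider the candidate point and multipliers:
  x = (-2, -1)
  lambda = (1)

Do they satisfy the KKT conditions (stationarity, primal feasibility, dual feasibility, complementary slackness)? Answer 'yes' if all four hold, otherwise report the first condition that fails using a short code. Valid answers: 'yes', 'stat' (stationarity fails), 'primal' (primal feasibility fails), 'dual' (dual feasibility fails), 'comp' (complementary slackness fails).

Gradient of f: grad f(x) = Q x + c = (-1, 0)
Constraint values g_i(x) = a_i^T x - b_i:
  g_1((-2, -1)) = 0
Stationarity residual: grad f(x) + sum_i lambda_i a_i = (-2, -3)
  -> stationarity FAILS
Primal feasibility (all g_i <= 0): OK
Dual feasibility (all lambda_i >= 0): OK
Complementary slackness (lambda_i * g_i(x) = 0 for all i): OK

Verdict: the first failing condition is stationarity -> stat.

stat


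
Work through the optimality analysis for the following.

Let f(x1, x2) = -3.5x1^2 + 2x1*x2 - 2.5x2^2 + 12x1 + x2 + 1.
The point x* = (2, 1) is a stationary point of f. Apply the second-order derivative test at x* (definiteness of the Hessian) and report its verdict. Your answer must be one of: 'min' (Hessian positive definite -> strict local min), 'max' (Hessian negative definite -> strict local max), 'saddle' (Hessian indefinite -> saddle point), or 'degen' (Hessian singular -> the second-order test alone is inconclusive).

Compute the Hessian H = grad^2 f:
  H = [[-7, 2], [2, -5]]
Verify stationarity: grad f(x*) = H x* + g = (0, 0).
Eigenvalues of H: -8.2361, -3.7639.
Both eigenvalues < 0, so H is negative definite -> x* is a strict local max.

max


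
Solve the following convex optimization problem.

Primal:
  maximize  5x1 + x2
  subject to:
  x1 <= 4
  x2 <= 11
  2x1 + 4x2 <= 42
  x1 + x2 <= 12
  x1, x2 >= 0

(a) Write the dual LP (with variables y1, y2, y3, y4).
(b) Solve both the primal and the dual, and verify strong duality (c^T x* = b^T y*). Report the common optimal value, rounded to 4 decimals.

The standard primal-dual pair for 'max c^T x s.t. A x <= b, x >= 0' is:
  Dual:  min b^T y  s.t.  A^T y >= c,  y >= 0.

So the dual LP is:
  minimize  4y1 + 11y2 + 42y3 + 12y4
  subject to:
    y1 + 2y3 + y4 >= 5
    y2 + 4y3 + y4 >= 1
    y1, y2, y3, y4 >= 0

Solving the primal: x* = (4, 8).
  primal value c^T x* = 28.
Solving the dual: y* = (4, 0, 0, 1).
  dual value b^T y* = 28.
Strong duality: c^T x* = b^T y*. Confirmed.

28


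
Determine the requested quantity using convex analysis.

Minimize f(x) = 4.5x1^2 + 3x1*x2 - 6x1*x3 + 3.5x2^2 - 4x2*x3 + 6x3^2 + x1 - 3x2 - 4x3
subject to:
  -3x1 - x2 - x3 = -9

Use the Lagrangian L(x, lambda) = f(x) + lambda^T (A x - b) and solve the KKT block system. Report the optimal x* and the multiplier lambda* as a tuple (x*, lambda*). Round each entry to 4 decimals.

Form the Lagrangian:
  L(x, lambda) = (1/2) x^T Q x + c^T x + lambda^T (A x - b)
Stationarity (grad_x L = 0): Q x + c + A^T lambda = 0.
Primal feasibility: A x = b.

This gives the KKT block system:
  [ Q   A^T ] [ x     ]   [-c ]
  [ A    0  ] [ lambda ] = [ b ]

Solving the linear system:
  x*      = (1.932, 1.2177, 1.9864)
  lambda* = (3.3741)
  f(x*)   = 10.3503

x* = (1.932, 1.2177, 1.9864), lambda* = (3.3741)


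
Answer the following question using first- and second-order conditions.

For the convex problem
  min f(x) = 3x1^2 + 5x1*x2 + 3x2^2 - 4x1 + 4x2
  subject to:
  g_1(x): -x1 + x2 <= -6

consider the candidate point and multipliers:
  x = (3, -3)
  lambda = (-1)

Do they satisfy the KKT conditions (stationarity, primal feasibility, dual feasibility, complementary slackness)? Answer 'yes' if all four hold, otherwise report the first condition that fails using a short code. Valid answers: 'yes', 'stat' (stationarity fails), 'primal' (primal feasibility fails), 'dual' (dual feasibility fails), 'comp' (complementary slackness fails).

Gradient of f: grad f(x) = Q x + c = (-1, 1)
Constraint values g_i(x) = a_i^T x - b_i:
  g_1((3, -3)) = 0
Stationarity residual: grad f(x) + sum_i lambda_i a_i = (0, 0)
  -> stationarity OK
Primal feasibility (all g_i <= 0): OK
Dual feasibility (all lambda_i >= 0): FAILS
Complementary slackness (lambda_i * g_i(x) = 0 for all i): OK

Verdict: the first failing condition is dual_feasibility -> dual.

dual


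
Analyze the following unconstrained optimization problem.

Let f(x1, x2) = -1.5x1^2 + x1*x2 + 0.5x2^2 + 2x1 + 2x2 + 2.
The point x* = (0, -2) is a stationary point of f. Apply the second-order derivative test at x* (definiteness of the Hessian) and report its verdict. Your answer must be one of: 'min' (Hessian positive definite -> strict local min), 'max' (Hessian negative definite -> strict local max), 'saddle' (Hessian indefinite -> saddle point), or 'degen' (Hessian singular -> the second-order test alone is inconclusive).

Compute the Hessian H = grad^2 f:
  H = [[-3, 1], [1, 1]]
Verify stationarity: grad f(x*) = H x* + g = (0, 0).
Eigenvalues of H: -3.2361, 1.2361.
Eigenvalues have mixed signs, so H is indefinite -> x* is a saddle point.

saddle


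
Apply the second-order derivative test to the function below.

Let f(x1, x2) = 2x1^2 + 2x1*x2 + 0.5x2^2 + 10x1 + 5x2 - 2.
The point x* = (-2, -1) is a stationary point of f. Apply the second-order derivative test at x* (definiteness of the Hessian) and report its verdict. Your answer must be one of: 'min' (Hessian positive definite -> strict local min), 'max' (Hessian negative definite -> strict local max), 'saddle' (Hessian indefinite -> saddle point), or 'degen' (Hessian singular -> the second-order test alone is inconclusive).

Compute the Hessian H = grad^2 f:
  H = [[4, 2], [2, 1]]
Verify stationarity: grad f(x*) = H x* + g = (0, 0).
Eigenvalues of H: 0, 5.
H has a zero eigenvalue (singular; positive semidefinite but not definite), so H is neither positive definite, negative definite, nor indefinite. The second-order test alone is inconclusive -> degen.
(Indeed, f is constant along the null direction of H through x*, so x* is not a strict local extremum.)

degen


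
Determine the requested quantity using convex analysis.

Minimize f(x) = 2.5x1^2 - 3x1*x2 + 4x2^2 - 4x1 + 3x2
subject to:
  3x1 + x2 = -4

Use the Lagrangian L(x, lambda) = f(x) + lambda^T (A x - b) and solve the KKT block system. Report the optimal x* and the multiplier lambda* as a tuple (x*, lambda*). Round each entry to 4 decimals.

Form the Lagrangian:
  L(x, lambda) = (1/2) x^T Q x + c^T x + lambda^T (A x - b)
Stationarity (grad_x L = 0): Q x + c + A^T lambda = 0.
Primal feasibility: A x = b.

This gives the KKT block system:
  [ Q   A^T ] [ x     ]   [-c ]
  [ A    0  ] [ lambda ] = [ b ]

Solving the linear system:
  x*      = (-1, -1)
  lambda* = (2)
  f(x*)   = 4.5

x* = (-1, -1), lambda* = (2)


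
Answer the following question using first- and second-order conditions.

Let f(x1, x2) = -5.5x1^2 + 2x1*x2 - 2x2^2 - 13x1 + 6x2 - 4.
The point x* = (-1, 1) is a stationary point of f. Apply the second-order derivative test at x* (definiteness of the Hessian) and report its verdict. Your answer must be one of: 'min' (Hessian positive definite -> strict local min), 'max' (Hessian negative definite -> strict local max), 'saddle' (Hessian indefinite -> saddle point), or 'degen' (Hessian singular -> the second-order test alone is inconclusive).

Compute the Hessian H = grad^2 f:
  H = [[-11, 2], [2, -4]]
Verify stationarity: grad f(x*) = H x* + g = (0, 0).
Eigenvalues of H: -11.5311, -3.4689.
Both eigenvalues < 0, so H is negative definite -> x* is a strict local max.

max


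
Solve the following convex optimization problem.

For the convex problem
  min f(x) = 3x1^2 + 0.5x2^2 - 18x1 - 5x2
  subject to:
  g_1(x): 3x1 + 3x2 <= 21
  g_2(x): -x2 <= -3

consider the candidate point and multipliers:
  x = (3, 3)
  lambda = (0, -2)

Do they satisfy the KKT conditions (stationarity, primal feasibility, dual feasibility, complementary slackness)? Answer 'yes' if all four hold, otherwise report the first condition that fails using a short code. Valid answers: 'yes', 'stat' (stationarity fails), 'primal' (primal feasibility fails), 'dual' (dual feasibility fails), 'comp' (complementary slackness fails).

Gradient of f: grad f(x) = Q x + c = (0, -2)
Constraint values g_i(x) = a_i^T x - b_i:
  g_1((3, 3)) = -3
  g_2((3, 3)) = 0
Stationarity residual: grad f(x) + sum_i lambda_i a_i = (0, 0)
  -> stationarity OK
Primal feasibility (all g_i <= 0): OK
Dual feasibility (all lambda_i >= 0): FAILS
Complementary slackness (lambda_i * g_i(x) = 0 for all i): OK

Verdict: the first failing condition is dual_feasibility -> dual.

dual


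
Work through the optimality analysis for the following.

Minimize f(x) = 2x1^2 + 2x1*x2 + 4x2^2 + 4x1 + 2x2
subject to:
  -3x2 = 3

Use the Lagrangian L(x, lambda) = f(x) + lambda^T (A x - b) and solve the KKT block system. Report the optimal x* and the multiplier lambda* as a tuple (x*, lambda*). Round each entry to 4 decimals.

Form the Lagrangian:
  L(x, lambda) = (1/2) x^T Q x + c^T x + lambda^T (A x - b)
Stationarity (grad_x L = 0): Q x + c + A^T lambda = 0.
Primal feasibility: A x = b.

This gives the KKT block system:
  [ Q   A^T ] [ x     ]   [-c ]
  [ A    0  ] [ lambda ] = [ b ]

Solving the linear system:
  x*      = (-0.5, -1)
  lambda* = (-2.3333)
  f(x*)   = 1.5

x* = (-0.5, -1), lambda* = (-2.3333)


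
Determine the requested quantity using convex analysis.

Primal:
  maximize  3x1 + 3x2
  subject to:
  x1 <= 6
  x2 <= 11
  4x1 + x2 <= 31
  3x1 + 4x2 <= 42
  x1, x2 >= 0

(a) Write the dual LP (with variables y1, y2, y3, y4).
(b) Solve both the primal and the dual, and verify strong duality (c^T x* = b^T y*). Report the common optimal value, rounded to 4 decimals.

The standard primal-dual pair for 'max c^T x s.t. A x <= b, x >= 0' is:
  Dual:  min b^T y  s.t.  A^T y >= c,  y >= 0.

So the dual LP is:
  minimize  6y1 + 11y2 + 31y3 + 42y4
  subject to:
    y1 + 4y3 + 3y4 >= 3
    y2 + y3 + 4y4 >= 3
    y1, y2, y3, y4 >= 0

Solving the primal: x* = (6, 6).
  primal value c^T x* = 36.
Solving the dual: y* = (0.75, 0, 0, 0.75).
  dual value b^T y* = 36.
Strong duality: c^T x* = b^T y*. Confirmed.

36


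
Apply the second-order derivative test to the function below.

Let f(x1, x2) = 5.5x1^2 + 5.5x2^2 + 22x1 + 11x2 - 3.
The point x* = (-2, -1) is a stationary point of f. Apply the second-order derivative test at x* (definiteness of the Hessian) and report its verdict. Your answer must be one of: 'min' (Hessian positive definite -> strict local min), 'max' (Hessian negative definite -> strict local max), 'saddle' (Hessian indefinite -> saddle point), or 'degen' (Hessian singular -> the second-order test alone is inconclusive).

Compute the Hessian H = grad^2 f:
  H = [[11, 0], [0, 11]]
Verify stationarity: grad f(x*) = H x* + g = (0, 0).
Eigenvalues of H: 11, 11.
Both eigenvalues > 0, so H is positive definite -> x* is a strict local min.

min


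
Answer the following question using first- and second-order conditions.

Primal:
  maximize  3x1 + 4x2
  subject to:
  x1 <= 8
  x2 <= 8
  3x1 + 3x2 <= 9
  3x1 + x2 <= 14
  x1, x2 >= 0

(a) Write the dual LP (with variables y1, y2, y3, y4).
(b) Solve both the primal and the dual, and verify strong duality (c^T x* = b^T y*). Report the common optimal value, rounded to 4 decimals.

The standard primal-dual pair for 'max c^T x s.t. A x <= b, x >= 0' is:
  Dual:  min b^T y  s.t.  A^T y >= c,  y >= 0.

So the dual LP is:
  minimize  8y1 + 8y2 + 9y3 + 14y4
  subject to:
    y1 + 3y3 + 3y4 >= 3
    y2 + 3y3 + y4 >= 4
    y1, y2, y3, y4 >= 0

Solving the primal: x* = (0, 3).
  primal value c^T x* = 12.
Solving the dual: y* = (0, 0, 1.3333, 0).
  dual value b^T y* = 12.
Strong duality: c^T x* = b^T y*. Confirmed.

12


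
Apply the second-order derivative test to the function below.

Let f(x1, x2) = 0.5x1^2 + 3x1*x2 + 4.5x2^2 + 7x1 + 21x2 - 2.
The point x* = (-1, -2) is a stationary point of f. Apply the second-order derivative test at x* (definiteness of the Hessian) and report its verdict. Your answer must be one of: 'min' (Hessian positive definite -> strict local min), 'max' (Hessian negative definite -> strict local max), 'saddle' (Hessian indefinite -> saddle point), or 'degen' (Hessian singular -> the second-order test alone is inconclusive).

Compute the Hessian H = grad^2 f:
  H = [[1, 3], [3, 9]]
Verify stationarity: grad f(x*) = H x* + g = (0, 0).
Eigenvalues of H: 0, 10.
H has a zero eigenvalue (singular; positive semidefinite but not definite), so H is neither positive definite, negative definite, nor indefinite. The second-order test alone is inconclusive -> degen.
(Indeed, f is constant along the null direction of H through x*, so x* is not a strict local extremum.)

degen
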